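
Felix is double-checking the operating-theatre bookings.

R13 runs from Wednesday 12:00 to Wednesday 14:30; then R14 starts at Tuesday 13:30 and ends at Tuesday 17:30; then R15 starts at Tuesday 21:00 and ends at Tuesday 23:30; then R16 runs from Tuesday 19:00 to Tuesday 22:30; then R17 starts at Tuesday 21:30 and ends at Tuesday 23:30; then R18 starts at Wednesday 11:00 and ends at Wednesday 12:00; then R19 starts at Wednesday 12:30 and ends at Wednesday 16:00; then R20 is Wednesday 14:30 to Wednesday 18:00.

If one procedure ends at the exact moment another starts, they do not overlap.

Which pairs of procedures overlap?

R13 & R19, R15 & R16, R15 & R17, R16 & R17, R19 & R20

Check each pair: they overlap iff neither finishes before the other starts.
Sorted by start: R14, R16, R15, R17, R18, R13, R19, R20.
R16 starts after R14 ends, so R14 has no further overlaps.
R15 starts before R16 ends → R16 and R15 overlap.
R17 starts before R16 ends → R16 and R17 overlap.
R18 starts after R16 ends, so R16 has no further overlaps.
R17 starts before R15 ends → R15 and R17 overlap.
R18 starts after R15 ends, so R15 has no further overlaps.
R18 starts after R17 ends, so R17 has no further overlaps.
R13 starts exactly when R18 ends (back-to-back, no overlap), so R18 has no further overlaps.
R19 starts before R13 ends → R13 and R19 overlap.
R20 starts exactly when R13 ends (back-to-back, no overlap).
R20 starts before R19 ends → R19 and R20 overlap.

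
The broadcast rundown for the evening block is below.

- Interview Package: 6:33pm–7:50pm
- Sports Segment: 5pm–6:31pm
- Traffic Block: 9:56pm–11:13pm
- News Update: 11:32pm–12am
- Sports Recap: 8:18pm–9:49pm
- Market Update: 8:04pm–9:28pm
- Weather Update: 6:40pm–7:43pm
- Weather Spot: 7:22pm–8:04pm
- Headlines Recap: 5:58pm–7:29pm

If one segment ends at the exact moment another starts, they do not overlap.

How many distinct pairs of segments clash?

Sorted by start: Sports Segment, Headlines Recap, Interview Package, Weather Update, Weather Spot, Market Update, Sports Recap, Traffic Block, News Update.
Headlines Recap starts before Sports Segment ends → Sports Segment and Headlines Recap overlap.
Interview Package starts after Sports Segment ends — done with Sports Segment.
Interview Package starts before Headlines Recap ends → Headlines Recap and Interview Package overlap.
Weather Update starts before Headlines Recap ends → Headlines Recap and Weather Update overlap.
Weather Spot starts before Headlines Recap ends → Headlines Recap and Weather Spot overlap.
Market Update starts after Headlines Recap ends — done with Headlines Recap.
Weather Update starts before Interview Package ends → Interview Package and Weather Update overlap.
Weather Spot starts before Interview Package ends → Interview Package and Weather Spot overlap.
Market Update starts after Interview Package ends — done with Interview Package.
Weather Spot starts before Weather Update ends → Weather Update and Weather Spot overlap.
Market Update starts after Weather Update ends — done with Weather Update.
Market Update starts exactly when Weather Spot ends (back-to-back, no overlap) — done with Weather Spot.
Sports Recap starts before Market Update ends → Market Update and Sports Recap overlap.
Traffic Block starts after Market Update ends — done with Market Update.
Traffic Block starts after Sports Recap ends — done with Sports Recap.
News Update starts after Traffic Block ends.
Overlapping pairs: Headlines Recap & Interview Package, Headlines Recap & Sports Segment, Headlines Recap & Weather Spot, Headlines Recap & Weather Update, Interview Package & Weather Spot, Interview Package & Weather Update, Market Update & Sports Recap, Weather Spot & Weather Update — 8 in total.

8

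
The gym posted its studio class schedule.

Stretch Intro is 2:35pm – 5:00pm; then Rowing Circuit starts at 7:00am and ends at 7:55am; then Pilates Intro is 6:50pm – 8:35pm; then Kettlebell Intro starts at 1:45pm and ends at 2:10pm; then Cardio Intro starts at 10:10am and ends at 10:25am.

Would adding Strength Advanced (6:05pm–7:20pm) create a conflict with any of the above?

Yes — it overlaps Pilates Intro

Rowing Circuit: ends 7:55am at or before Strength Advanced starts 6:05pm → clear.
Cardio Intro: ends 10:25am at or before Strength Advanced starts 6:05pm → clear.
Kettlebell Intro: ends 2:10pm at or before Strength Advanced starts 6:05pm → clear.
Stretch Intro: ends 5:00pm at or before Strength Advanced starts 6:05pm → clear.
Pilates Intro: starts 6:50pm before Strength Advanced ends 7:20pm, and ends 8:35pm after Strength Advanced starts 6:05pm → overlap.
Strength Advanced overlaps Pilates Intro.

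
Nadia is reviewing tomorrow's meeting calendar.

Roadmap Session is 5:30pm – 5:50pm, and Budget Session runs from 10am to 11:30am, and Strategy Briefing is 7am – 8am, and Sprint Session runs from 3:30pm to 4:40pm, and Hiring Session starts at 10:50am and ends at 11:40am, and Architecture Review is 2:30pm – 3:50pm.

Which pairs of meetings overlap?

Sorted by start: Strategy Briefing, Budget Session, Hiring Session, Architecture Review, Sprint Session, Roadmap Session.
Budget Session starts after Strategy Briefing ends; Strategy Briefing is clear from here.
Hiring Session starts before Budget Session ends → Budget Session and Hiring Session overlap.
Architecture Review starts after Budget Session ends; Budget Session is clear from here.
Architecture Review starts after Hiring Session ends; Hiring Session is clear from here.
Sprint Session starts before Architecture Review ends → Architecture Review and Sprint Session overlap.
Roadmap Session starts after Architecture Review ends.
Roadmap Session starts after Sprint Session ends.

Architecture Review & Sprint Session, Budget Session & Hiring Session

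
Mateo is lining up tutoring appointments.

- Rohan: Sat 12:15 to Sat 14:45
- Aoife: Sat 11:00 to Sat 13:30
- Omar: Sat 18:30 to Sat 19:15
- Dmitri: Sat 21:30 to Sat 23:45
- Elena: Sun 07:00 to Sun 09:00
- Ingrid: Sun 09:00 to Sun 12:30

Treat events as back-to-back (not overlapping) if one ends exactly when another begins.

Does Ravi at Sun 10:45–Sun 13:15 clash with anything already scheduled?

Yes — it overlaps Ingrid

Aoife: ends Sat 13:30 at or before Ravi starts Sun 10:45 → clear.
Rohan: ends Sat 14:45 at or before Ravi starts Sun 10:45 → clear.
Omar: ends Sat 19:15 at or before Ravi starts Sun 10:45 → clear.
Dmitri: ends Sat 23:45 at or before Ravi starts Sun 10:45 → clear.
Elena: ends Sun 09:00 at or before Ravi starts Sun 10:45 → clear.
Ingrid: starts Sun 09:00 before Ravi ends Sun 13:15, and ends Sun 12:30 after Ravi starts Sun 10:45 → overlap.
Ravi overlaps Ingrid.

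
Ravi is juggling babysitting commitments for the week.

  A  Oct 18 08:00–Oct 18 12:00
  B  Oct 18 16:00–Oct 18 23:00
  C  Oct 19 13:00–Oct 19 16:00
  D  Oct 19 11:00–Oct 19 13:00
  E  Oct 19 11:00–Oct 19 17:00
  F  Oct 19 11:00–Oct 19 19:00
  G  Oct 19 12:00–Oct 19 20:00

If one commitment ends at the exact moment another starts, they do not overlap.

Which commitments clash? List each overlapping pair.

C & E, C & F, C & G, D & E, D & F, D & G, E & F, E & G, F & G

Check each pair: they overlap iff neither finishes before the other starts.
Sorted by start: A, B, D, E, F, G, C.
B starts after A ends — done with A.
D starts after B ends — done with B.
E starts before D ends → D and E overlap.
F starts before D ends → D and F overlap.
G starts before D ends → D and G overlap.
C starts exactly when D ends (back-to-back, no overlap).
F starts before E ends → E and F overlap.
G starts before E ends → E and G overlap.
C starts before E ends → E and C overlap.
G starts before F ends → F and G overlap.
C starts before F ends → F and C overlap.
C starts before G ends → G and C overlap.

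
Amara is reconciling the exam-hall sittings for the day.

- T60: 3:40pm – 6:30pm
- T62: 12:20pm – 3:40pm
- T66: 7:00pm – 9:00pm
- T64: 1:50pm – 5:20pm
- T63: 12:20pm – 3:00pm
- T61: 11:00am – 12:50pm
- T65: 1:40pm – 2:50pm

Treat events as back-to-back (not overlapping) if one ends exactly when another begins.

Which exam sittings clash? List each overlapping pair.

Two intervals overlap when each starts before the other ends.
Sorted by start: T61, T62, T63, T65, T64, T60, T66.
T62 starts before T61 ends → T61 and T62 overlap.
T63 starts before T61 ends → T61 and T63 overlap.
T65 starts after T61 ends, so T61 has no further overlaps.
T63 starts before T62 ends → T62 and T63 overlap.
T65 starts before T62 ends → T62 and T65 overlap.
T64 starts before T62 ends → T62 and T64 overlap.
T60 starts exactly when T62 ends (back-to-back, no overlap), so T62 has no further overlaps.
T65 starts before T63 ends → T63 and T65 overlap.
T64 starts before T63 ends → T63 and T64 overlap.
T60 starts after T63 ends, so T63 has no further overlaps.
T64 starts before T65 ends → T65 and T64 overlap.
T60 starts after T65 ends, so T65 has no further overlaps.
T60 starts before T64 ends → T64 and T60 overlap.
T66 starts after T64 ends.
T66 starts after T60 ends.

T60 & T64, T61 & T62, T61 & T63, T62 & T63, T62 & T64, T62 & T65, T63 & T64, T63 & T65, T64 & T65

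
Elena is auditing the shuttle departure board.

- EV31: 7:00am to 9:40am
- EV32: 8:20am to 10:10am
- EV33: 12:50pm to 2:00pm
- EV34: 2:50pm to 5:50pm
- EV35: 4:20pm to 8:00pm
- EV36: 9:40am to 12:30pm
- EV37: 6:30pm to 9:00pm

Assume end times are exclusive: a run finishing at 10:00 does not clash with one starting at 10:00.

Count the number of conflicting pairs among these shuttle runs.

Sorted by start: EV31, EV32, EV36, EV33, EV34, EV35, EV37.
EV32 starts before EV31 ends → EV31 and EV32 overlap.
EV36 starts exactly when EV31 ends (back-to-back, no overlap) — done with EV31.
EV36 starts before EV32 ends → EV32 and EV36 overlap.
EV33 starts after EV32 ends — done with EV32.
EV33 starts after EV36 ends — done with EV36.
EV34 starts after EV33 ends — done with EV33.
EV35 starts before EV34 ends → EV34 and EV35 overlap.
EV37 starts after EV34 ends.
EV37 starts before EV35 ends → EV35 and EV37 overlap.
Overlapping pairs: EV31 & EV32, EV32 & EV36, EV34 & EV35, EV35 & EV37 — 4 in total.

4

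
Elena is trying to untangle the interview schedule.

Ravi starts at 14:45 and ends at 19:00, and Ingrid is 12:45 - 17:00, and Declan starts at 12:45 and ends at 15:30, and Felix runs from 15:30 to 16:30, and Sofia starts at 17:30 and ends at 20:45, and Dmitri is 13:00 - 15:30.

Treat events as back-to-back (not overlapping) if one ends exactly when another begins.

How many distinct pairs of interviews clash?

Sorted by start: Declan, Ingrid, Dmitri, Ravi, Felix, Sofia.
Ingrid starts before Declan ends → Declan and Ingrid overlap.
Dmitri starts before Declan ends → Declan and Dmitri overlap.
Ravi starts before Declan ends → Declan and Ravi overlap.
Felix starts exactly when Declan ends (back-to-back, no overlap), so Declan has no further overlaps.
Dmitri starts before Ingrid ends → Ingrid and Dmitri overlap.
Ravi starts before Ingrid ends → Ingrid and Ravi overlap.
Felix starts before Ingrid ends → Ingrid and Felix overlap.
Sofia starts after Ingrid ends.
Ravi starts before Dmitri ends → Dmitri and Ravi overlap.
Felix starts exactly when Dmitri ends (back-to-back, no overlap), so Dmitri has no further overlaps.
Felix starts before Ravi ends → Ravi and Felix overlap.
Sofia starts before Ravi ends → Ravi and Sofia overlap.
Sofia starts after Felix ends.
Overlapping pairs: Declan & Dmitri, Declan & Ingrid, Declan & Ravi, Dmitri & Ingrid, Dmitri & Ravi, Felix & Ingrid, Felix & Ravi, Ingrid & Ravi, Ravi & Sofia — 9 in total.

9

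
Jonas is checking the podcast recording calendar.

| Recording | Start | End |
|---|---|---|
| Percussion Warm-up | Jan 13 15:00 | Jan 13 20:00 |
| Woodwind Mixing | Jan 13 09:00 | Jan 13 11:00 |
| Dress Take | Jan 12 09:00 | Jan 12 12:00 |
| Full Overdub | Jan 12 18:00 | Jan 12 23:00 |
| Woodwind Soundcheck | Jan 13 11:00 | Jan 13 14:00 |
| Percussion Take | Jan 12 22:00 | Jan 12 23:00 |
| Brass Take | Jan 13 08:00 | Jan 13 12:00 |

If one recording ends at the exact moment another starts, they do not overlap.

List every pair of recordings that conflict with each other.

Sorted by start: Dress Take, Full Overdub, Percussion Take, Brass Take, Woodwind Mixing, Woodwind Soundcheck, Percussion Warm-up.
Full Overdub starts after Dress Take ends — done with Dress Take.
Percussion Take starts before Full Overdub ends → Full Overdub and Percussion Take overlap.
Brass Take starts after Full Overdub ends — done with Full Overdub.
Brass Take starts after Percussion Take ends — done with Percussion Take.
Woodwind Mixing starts before Brass Take ends → Brass Take and Woodwind Mixing overlap.
Woodwind Soundcheck starts before Brass Take ends → Brass Take and Woodwind Soundcheck overlap.
Percussion Warm-up starts after Brass Take ends.
Woodwind Soundcheck starts exactly when Woodwind Mixing ends (back-to-back, no overlap) — done with Woodwind Mixing.
Percussion Warm-up starts after Woodwind Soundcheck ends.

Brass Take & Woodwind Mixing, Brass Take & Woodwind Soundcheck, Full Overdub & Percussion Take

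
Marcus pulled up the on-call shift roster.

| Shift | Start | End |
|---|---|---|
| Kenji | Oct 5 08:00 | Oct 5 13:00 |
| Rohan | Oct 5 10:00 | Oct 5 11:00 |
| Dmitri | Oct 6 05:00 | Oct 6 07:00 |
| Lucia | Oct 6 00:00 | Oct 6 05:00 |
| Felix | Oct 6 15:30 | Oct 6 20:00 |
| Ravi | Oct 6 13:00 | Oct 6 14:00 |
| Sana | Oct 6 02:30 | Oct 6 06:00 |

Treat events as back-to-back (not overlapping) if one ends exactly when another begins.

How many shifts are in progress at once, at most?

Walk through starts and ends in time order (an end at T is processed before a start at T):
Oct 5 08:00 start Kenji → 1
Oct 5 10:00 start Rohan → 2
Oct 5 11:00 end Rohan → 1
Oct 5 13:00 end Kenji → 0
Oct 6 00:00 start Lucia → 1
Oct 6 02:30 start Sana → 2
Oct 6 05:00 end Lucia → 1
Oct 6 05:00 start Dmitri → 2
Oct 6 06:00 end Sana → 1
Oct 6 07:00 end Dmitri → 0
Oct 6 13:00 start Ravi → 1
Oct 6 14:00 end Ravi → 0
Oct 6 15:30 start Felix → 1
Oct 6 20:00 end Felix → 0
Peak is 2, at Oct 5 10:00 (Kenji, Rohan).

2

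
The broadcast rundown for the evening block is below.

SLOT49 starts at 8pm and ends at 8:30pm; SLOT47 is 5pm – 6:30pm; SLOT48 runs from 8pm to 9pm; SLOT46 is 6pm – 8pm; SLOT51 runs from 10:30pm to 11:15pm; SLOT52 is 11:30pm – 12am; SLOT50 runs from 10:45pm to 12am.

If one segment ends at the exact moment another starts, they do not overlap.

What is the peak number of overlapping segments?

2

Walk through starts and ends in time order (an end at T is processed before a start at T):
5pm start SLOT47 → 1
6pm start SLOT46 → 2
6:30pm end SLOT47 → 1
8pm end SLOT46 → 0
8pm start SLOT48 → 1
8pm start SLOT49 → 2
8:30pm end SLOT49 → 1
9pm end SLOT48 → 0
10:30pm start SLOT51 → 1
10:45pm start SLOT50 → 2
11:15pm end SLOT51 → 1
11:30pm start SLOT52 → 2
12am end SLOT50 → 1
12am end SLOT52 → 0
Peak is 2, at 6pm (SLOT46, SLOT47).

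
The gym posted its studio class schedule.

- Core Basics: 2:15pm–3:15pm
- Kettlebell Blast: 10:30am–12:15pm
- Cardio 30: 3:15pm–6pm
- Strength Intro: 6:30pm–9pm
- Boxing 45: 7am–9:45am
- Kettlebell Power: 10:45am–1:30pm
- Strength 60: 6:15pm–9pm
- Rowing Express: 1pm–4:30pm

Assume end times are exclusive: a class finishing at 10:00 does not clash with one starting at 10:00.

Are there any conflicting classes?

Yes

Two intervals overlap when each starts before the other ends.
Sorted by start: Boxing 45, Kettlebell Blast, Kettlebell Power, Rowing Express, Core Basics, Cardio 30, Strength 60, Strength Intro.
Kettlebell Blast starts after Boxing 45 ends, so Boxing 45 has no further overlaps.
Kettlebell Power starts before Kettlebell Blast ends → Kettlebell Blast and Kettlebell Power overlap.
That's a conflict, so the schedule is not conflict-free.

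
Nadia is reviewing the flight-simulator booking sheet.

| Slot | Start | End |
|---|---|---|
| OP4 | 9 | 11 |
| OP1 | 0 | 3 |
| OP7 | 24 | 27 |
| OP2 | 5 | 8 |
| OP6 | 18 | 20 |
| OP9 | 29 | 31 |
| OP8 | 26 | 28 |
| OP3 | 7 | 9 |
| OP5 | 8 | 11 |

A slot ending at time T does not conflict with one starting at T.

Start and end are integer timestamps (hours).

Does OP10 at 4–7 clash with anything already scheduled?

OP1: ends 3 at or before OP10 starts 4 → clear.
OP2: starts 5 before OP10 ends 7, and ends 8 after OP10 starts 4 → overlap.
OP3: starts 7 at or after OP10 ends 7 → clear.
OP5: starts 8 at or after OP10 ends 7 → clear.
OP4: starts 9 at or after OP10 ends 7 → clear.
OP6: starts 18 at or after OP10 ends 7 → clear.
OP7: starts 24 at or after OP10 ends 7 → clear.
OP8: starts 26 at or after OP10 ends 7 → clear.
OP9: starts 29 at or after OP10 ends 7 → clear.
OP10 overlaps OP2.

Yes — it overlaps OP2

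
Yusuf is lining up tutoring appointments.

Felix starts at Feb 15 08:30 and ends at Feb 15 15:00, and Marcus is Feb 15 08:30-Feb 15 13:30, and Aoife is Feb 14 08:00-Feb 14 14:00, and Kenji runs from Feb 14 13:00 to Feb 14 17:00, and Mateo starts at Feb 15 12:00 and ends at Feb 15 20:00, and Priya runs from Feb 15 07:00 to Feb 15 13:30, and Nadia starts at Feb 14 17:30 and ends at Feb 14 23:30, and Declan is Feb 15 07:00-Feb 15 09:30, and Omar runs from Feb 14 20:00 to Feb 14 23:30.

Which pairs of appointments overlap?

Sorted by start: Aoife, Kenji, Nadia, Omar, Priya, Declan, Felix, Marcus, Mateo.
Kenji starts before Aoife ends → Aoife and Kenji overlap.
Nadia starts after Aoife ends — done with Aoife.
Nadia starts after Kenji ends — done with Kenji.
Omar starts before Nadia ends → Nadia and Omar overlap.
Priya starts after Nadia ends — done with Nadia.
Priya starts after Omar ends — done with Omar.
Declan starts before Priya ends → Priya and Declan overlap.
Felix starts before Priya ends → Priya and Felix overlap.
Marcus starts before Priya ends → Priya and Marcus overlap.
Mateo starts before Priya ends → Priya and Mateo overlap.
Felix starts before Declan ends → Declan and Felix overlap.
Marcus starts before Declan ends → Declan and Marcus overlap.
Mateo starts after Declan ends.
Marcus starts before Felix ends → Felix and Marcus overlap.
Mateo starts before Felix ends → Felix and Mateo overlap.
Mateo starts before Marcus ends → Marcus and Mateo overlap.

Aoife & Kenji, Declan & Felix, Declan & Marcus, Declan & Priya, Felix & Marcus, Felix & Mateo, Felix & Priya, Marcus & Mateo, Marcus & Priya, Mateo & Priya, Nadia & Omar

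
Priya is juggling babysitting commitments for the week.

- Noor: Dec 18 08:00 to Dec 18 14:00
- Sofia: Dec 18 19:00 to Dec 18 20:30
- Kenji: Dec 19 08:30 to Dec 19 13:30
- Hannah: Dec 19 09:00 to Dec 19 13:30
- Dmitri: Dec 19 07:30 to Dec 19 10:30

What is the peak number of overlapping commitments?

Sweep the timeline, counting +1 at each start and −1 at each end (ends before starts at a tie):
Dec 18 08:00 start Noor → 1
Dec 18 14:00 end Noor → 0
Dec 18 19:00 start Sofia → 1
Dec 18 20:30 end Sofia → 0
Dec 19 07:30 start Dmitri → 1
Dec 19 08:30 start Kenji → 2
Dec 19 09:00 start Hannah → 3
Dec 19 10:30 end Dmitri → 2
Dec 19 13:30 end Hannah → 1
Dec 19 13:30 end Kenji → 0
Peak is 3, at Dec 19 09:00 (Dmitri, Hannah, Kenji).

3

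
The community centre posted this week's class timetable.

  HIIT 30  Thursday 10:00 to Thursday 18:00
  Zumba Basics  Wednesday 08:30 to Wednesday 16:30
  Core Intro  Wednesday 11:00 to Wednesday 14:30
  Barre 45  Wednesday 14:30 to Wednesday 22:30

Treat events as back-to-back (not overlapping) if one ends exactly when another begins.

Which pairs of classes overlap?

Barre 45 & Zumba Basics, Core Intro & Zumba Basics

Sorted by start: Zumba Basics, Core Intro, Barre 45, HIIT 30.
Core Intro starts before Zumba Basics ends → Zumba Basics and Core Intro overlap.
Barre 45 starts before Zumba Basics ends → Zumba Basics and Barre 45 overlap.
HIIT 30 starts after Zumba Basics ends.
Barre 45 starts exactly when Core Intro ends (back-to-back, no overlap) — done with Core Intro.
HIIT 30 starts after Barre 45 ends.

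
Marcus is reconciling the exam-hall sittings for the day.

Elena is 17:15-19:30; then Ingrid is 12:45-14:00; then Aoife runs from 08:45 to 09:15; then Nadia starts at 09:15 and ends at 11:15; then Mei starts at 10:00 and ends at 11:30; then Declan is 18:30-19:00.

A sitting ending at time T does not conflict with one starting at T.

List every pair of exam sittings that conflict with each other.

Sorted by start: Aoife, Nadia, Mei, Ingrid, Elena, Declan.
Nadia starts exactly when Aoife ends (back-to-back, no overlap), so Aoife has no further overlaps.
Mei starts before Nadia ends → Nadia and Mei overlap.
Ingrid starts after Nadia ends, so Nadia has no further overlaps.
Ingrid starts after Mei ends, so Mei has no further overlaps.
Elena starts after Ingrid ends, so Ingrid has no further overlaps.
Declan starts before Elena ends → Elena and Declan overlap.

Declan & Elena, Mei & Nadia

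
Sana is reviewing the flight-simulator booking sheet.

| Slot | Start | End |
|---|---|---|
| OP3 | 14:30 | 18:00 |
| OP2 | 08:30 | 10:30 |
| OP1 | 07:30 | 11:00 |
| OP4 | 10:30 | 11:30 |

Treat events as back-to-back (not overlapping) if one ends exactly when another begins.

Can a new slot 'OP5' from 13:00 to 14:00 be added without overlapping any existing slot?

Yes — the slot is free

OP1: ends 11:00 at or before OP5 starts 13:00 → clear.
OP2: ends 10:30 at or before OP5 starts 13:00 → clear.
OP4: ends 11:30 at or before OP5 starts 13:00 → clear.
OP3: starts 14:30 at or after OP5 ends 14:00 → clear.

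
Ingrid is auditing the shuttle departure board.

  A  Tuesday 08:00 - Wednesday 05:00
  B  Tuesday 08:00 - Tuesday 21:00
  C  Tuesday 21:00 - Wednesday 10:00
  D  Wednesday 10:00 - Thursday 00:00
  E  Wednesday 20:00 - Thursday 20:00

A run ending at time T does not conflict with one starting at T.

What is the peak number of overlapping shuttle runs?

Sweep the timeline, counting +1 at each start and −1 at each end (ends before starts at a tie):
Tuesday 08:00 start A → 1
Tuesday 08:00 start B → 2
Tuesday 21:00 end B → 1
Tuesday 21:00 start C → 2
Wednesday 05:00 end A → 1
Wednesday 10:00 end C → 0
Wednesday 10:00 start D → 1
Wednesday 20:00 start E → 2
Thursday 00:00 end D → 1
Thursday 20:00 end E → 0
Peak is 2, at Tuesday 08:00 (A, B).

2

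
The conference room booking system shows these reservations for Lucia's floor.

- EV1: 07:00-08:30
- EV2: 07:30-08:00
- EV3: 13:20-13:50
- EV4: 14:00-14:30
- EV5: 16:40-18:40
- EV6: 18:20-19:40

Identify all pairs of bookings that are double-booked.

Two intervals overlap when each starts before the other ends.
Sorted by start: EV1, EV2, EV3, EV4, EV5, EV6.
EV2 starts before EV1 ends → EV1 and EV2 overlap.
EV3 starts after EV1 ends — done with EV1.
EV3 starts after EV2 ends — done with EV2.
EV4 starts after EV3 ends — done with EV3.
EV5 starts after EV4 ends — done with EV4.
EV6 starts before EV5 ends → EV5 and EV6 overlap.

EV1 & EV2, EV5 & EV6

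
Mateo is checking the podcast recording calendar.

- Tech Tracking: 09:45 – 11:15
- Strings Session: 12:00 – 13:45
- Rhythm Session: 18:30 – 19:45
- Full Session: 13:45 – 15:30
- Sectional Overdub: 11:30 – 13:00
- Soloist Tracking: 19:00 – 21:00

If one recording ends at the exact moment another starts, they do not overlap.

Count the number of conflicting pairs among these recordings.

Check each pair: they overlap iff neither finishes before the other starts.
Sorted by start: Tech Tracking, Sectional Overdub, Strings Session, Full Session, Rhythm Session, Soloist Tracking.
Sectional Overdub starts after Tech Tracking ends; Tech Tracking is clear from here.
Strings Session starts before Sectional Overdub ends → Sectional Overdub and Strings Session overlap.
Full Session starts after Sectional Overdub ends; Sectional Overdub is clear from here.
Full Session starts exactly when Strings Session ends (back-to-back, no overlap); Strings Session is clear from here.
Rhythm Session starts after Full Session ends; Full Session is clear from here.
Soloist Tracking starts before Rhythm Session ends → Rhythm Session and Soloist Tracking overlap.
Overlapping pairs: Rhythm Session & Soloist Tracking, Sectional Overdub & Strings Session — 2 in total.

2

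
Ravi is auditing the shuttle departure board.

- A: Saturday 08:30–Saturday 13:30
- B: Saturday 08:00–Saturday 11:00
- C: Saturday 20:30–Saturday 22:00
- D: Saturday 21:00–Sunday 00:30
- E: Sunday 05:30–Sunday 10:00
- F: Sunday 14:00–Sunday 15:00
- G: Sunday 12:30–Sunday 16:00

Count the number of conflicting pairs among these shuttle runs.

Check each pair: they overlap iff neither finishes before the other starts.
Sorted by start: B, A, C, D, E, G, F.
A starts before B ends → B and A overlap.
C starts after B ends, so B has no further overlaps.
C starts after A ends, so A has no further overlaps.
D starts before C ends → C and D overlap.
E starts after C ends, so C has no further overlaps.
E starts after D ends, so D has no further overlaps.
G starts after E ends, so E has no further overlaps.
F starts before G ends → G and F overlap.
Overlapping pairs: A & B, C & D, F & G — 3 in total.

3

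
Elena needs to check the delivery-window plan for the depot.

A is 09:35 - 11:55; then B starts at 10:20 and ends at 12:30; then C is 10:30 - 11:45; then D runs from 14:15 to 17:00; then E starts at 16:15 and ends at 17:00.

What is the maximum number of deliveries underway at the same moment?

3

Sort all start/end points and keep a running count:
09:35 start A → 1
10:20 start B → 2
10:30 start C → 3
11:45 end C → 2
11:55 end A → 1
12:30 end B → 0
14:15 start D → 1
16:15 start E → 2
17:00 end D → 1
17:00 end E → 0
Peak is 3, at 10:30 (A, B, C).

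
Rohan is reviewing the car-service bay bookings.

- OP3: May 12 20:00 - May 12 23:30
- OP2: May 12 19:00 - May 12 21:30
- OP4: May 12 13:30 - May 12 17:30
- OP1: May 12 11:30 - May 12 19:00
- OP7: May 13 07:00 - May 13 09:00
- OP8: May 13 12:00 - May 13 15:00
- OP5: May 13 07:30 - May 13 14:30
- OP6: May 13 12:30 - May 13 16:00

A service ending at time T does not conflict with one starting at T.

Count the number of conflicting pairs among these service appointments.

Two intervals overlap when each starts before the other ends.
Sorted by start: OP1, OP4, OP2, OP3, OP7, OP5, OP8, OP6.
OP4 starts before OP1 ends → OP1 and OP4 overlap.
OP2 starts exactly when OP1 ends (back-to-back, no overlap), so OP1 has no further overlaps.
OP2 starts after OP4 ends, so OP4 has no further overlaps.
OP3 starts before OP2 ends → OP2 and OP3 overlap.
OP7 starts after OP2 ends, so OP2 has no further overlaps.
OP7 starts after OP3 ends, so OP3 has no further overlaps.
OP5 starts before OP7 ends → OP7 and OP5 overlap.
OP8 starts after OP7 ends, so OP7 has no further overlaps.
OP8 starts before OP5 ends → OP5 and OP8 overlap.
OP6 starts before OP5 ends → OP5 and OP6 overlap.
OP6 starts before OP8 ends → OP8 and OP6 overlap.
Overlapping pairs: OP1 & OP4, OP2 & OP3, OP5 & OP6, OP5 & OP7, OP5 & OP8, OP6 & OP8 — 6 in total.

6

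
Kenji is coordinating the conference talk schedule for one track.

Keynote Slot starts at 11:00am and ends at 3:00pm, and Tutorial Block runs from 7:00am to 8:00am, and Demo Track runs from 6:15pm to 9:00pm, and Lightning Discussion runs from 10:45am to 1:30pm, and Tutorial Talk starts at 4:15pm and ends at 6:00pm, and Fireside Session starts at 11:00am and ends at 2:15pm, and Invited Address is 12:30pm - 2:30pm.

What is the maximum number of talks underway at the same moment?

4

Walk through starts and ends in time order (an end at T is processed before a start at T):
7:00am start Tutorial Block → 1
8:00am end Tutorial Block → 0
10:45am start Lightning Discussion → 1
11:00am start Fireside Session → 2
11:00am start Keynote Slot → 3
12:30pm start Invited Address → 4
1:30pm end Lightning Discussion → 3
2:15pm end Fireside Session → 2
2:30pm end Invited Address → 1
3:00pm end Keynote Slot → 0
4:15pm start Tutorial Talk → 1
6:00pm end Tutorial Talk → 0
6:15pm start Demo Track → 1
9:00pm end Demo Track → 0
Peak is 4, at 12:30pm (Fireside Session, Invited Address, Keynote Slot, Lightning Discussion).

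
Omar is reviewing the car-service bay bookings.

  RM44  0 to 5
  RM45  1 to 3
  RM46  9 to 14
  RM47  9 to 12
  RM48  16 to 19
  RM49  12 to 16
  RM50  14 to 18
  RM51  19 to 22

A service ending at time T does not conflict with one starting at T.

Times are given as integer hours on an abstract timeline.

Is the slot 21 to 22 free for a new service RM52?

No — it overlaps RM51

RM44: ends 5 at or before RM52 starts 21 → clear.
RM45: ends 3 at or before RM52 starts 21 → clear.
RM46: ends 14 at or before RM52 starts 21 → clear.
RM47: ends 12 at or before RM52 starts 21 → clear.
RM49: ends 16 at or before RM52 starts 21 → clear.
RM50: ends 18 at or before RM52 starts 21 → clear.
RM48: ends 19 at or before RM52 starts 21 → clear.
RM51: starts 19 before RM52 ends 22, and ends 22 after RM52 starts 21 → overlap.
RM52 overlaps RM51.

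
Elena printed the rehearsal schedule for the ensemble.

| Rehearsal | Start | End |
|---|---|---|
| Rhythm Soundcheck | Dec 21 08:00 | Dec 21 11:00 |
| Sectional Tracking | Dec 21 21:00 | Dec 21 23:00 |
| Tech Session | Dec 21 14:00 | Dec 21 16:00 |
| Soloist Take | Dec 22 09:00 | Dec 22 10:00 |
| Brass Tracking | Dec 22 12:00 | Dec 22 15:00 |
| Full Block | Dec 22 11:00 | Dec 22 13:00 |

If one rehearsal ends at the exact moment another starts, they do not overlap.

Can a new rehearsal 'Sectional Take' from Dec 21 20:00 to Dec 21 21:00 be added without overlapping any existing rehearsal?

Rhythm Soundcheck: ends Dec 21 11:00 at or before Sectional Take starts Dec 21 20:00 → clear.
Tech Session: ends Dec 21 16:00 at or before Sectional Take starts Dec 21 20:00 → clear.
Sectional Tracking: starts Dec 21 21:00 at or after Sectional Take ends Dec 21 21:00 → clear.
Soloist Take: starts Dec 22 09:00 at or after Sectional Take ends Dec 21 21:00 → clear.
Full Block: starts Dec 22 11:00 at or after Sectional Take ends Dec 21 21:00 → clear.
Brass Tracking: starts Dec 22 12:00 at or after Sectional Take ends Dec 21 21:00 → clear.

Yes — the slot is free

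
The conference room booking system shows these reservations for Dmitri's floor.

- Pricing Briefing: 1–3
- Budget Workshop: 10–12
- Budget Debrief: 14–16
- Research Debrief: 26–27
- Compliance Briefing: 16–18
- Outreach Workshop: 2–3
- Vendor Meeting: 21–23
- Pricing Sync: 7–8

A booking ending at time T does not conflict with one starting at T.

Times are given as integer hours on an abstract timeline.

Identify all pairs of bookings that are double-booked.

Outreach Workshop & Pricing Briefing

Sorted by start: Pricing Briefing, Outreach Workshop, Pricing Sync, Budget Workshop, Budget Debrief, Compliance Briefing, Vendor Meeting, Research Debrief.
Outreach Workshop starts before Pricing Briefing ends → Pricing Briefing and Outreach Workshop overlap.
Pricing Sync starts after Pricing Briefing ends, so Pricing Briefing has no further overlaps.
Pricing Sync starts after Outreach Workshop ends, so Outreach Workshop has no further overlaps.
Budget Workshop starts after Pricing Sync ends, so Pricing Sync has no further overlaps.
Budget Debrief starts after Budget Workshop ends, so Budget Workshop has no further overlaps.
Compliance Briefing starts exactly when Budget Debrief ends (back-to-back, no overlap), so Budget Debrief has no further overlaps.
Vendor Meeting starts after Compliance Briefing ends, so Compliance Briefing has no further overlaps.
Research Debrief starts after Vendor Meeting ends.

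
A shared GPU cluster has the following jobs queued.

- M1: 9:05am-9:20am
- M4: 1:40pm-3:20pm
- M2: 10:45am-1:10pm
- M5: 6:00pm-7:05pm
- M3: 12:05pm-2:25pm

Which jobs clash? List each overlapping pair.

M2 & M3, M3 & M4

Two intervals overlap when each starts before the other ends.
Sorted by start: M1, M2, M3, M4, M5.
M2 starts after M1 ends; M1 is clear from here.
M3 starts before M2 ends → M2 and M3 overlap.
M4 starts after M2 ends; M2 is clear from here.
M4 starts before M3 ends → M3 and M4 overlap.
M5 starts after M3 ends.
M5 starts after M4 ends.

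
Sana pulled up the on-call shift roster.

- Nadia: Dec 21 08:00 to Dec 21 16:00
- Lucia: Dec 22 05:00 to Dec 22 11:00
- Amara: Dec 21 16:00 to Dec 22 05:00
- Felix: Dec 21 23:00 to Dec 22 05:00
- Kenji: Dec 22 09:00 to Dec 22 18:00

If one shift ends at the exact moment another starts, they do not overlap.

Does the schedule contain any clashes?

Two intervals overlap when each starts before the other ends.
Sorted by start: Nadia, Amara, Felix, Lucia, Kenji.
Amara starts exactly when Nadia ends (back-to-back, no overlap), so Nadia has no further overlaps.
Felix starts before Amara ends → Amara and Felix overlap.
That's a conflict, so the schedule is not conflict-free.

Yes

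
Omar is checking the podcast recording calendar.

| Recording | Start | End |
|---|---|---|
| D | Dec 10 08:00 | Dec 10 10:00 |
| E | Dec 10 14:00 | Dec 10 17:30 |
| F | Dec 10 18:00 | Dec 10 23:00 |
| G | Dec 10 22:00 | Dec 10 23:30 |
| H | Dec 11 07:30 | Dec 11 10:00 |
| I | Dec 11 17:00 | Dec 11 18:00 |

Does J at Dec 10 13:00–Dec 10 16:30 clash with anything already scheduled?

Yes — it overlaps E

D: ends Dec 10 10:00 at or before J starts Dec 10 13:00 → clear.
E: starts Dec 10 14:00 before J ends Dec 10 16:30, and ends Dec 10 17:30 after J starts Dec 10 13:00 → overlap.
F: starts Dec 10 18:00 at or after J ends Dec 10 16:30 → clear.
G: starts Dec 10 22:00 at or after J ends Dec 10 16:30 → clear.
H: starts Dec 11 07:30 at or after J ends Dec 10 16:30 → clear.
I: starts Dec 11 17:00 at or after J ends Dec 10 16:30 → clear.
J overlaps E.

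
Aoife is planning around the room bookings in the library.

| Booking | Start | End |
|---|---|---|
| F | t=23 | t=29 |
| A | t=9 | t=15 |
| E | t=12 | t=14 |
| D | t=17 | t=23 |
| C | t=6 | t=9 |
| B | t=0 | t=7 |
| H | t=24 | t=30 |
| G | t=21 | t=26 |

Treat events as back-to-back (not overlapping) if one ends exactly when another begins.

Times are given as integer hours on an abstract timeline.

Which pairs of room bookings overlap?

A & E, B & C, D & G, F & G, F & H, G & H

Sorted by start: B, C, A, E, D, G, F, H.
C starts before B ends → B and C overlap.
A starts after B ends — done with B.
A starts exactly when C ends (back-to-back, no overlap) — done with C.
E starts before A ends → A and E overlap.
D starts after A ends — done with A.
D starts after E ends — done with E.
G starts before D ends → D and G overlap.
F starts exactly when D ends (back-to-back, no overlap) — done with D.
F starts before G ends → G and F overlap.
H starts before G ends → G and H overlap.
H starts before F ends → F and H overlap.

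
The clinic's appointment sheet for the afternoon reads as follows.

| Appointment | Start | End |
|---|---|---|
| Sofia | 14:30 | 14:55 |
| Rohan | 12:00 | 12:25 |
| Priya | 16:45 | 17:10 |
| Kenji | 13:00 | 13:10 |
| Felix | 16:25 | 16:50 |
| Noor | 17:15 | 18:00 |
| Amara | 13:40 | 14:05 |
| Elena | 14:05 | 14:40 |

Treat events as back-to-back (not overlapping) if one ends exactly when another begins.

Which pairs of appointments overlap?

Two intervals overlap when each starts before the other ends.
Sorted by start: Rohan, Kenji, Amara, Elena, Sofia, Felix, Priya, Noor.
Kenji starts after Rohan ends, so nothing later overlaps Rohan either.
Amara starts after Kenji ends, so nothing later overlaps Kenji either.
Elena starts exactly when Amara ends (back-to-back, no overlap), so nothing later overlaps Amara either.
Sofia starts before Elena ends → Elena and Sofia overlap.
Felix starts after Elena ends, so nothing later overlaps Elena either.
Felix starts after Sofia ends, so nothing later overlaps Sofia either.
Priya starts before Felix ends → Felix and Priya overlap.
Noor starts after Felix ends.
Noor starts after Priya ends.

Elena & Sofia, Felix & Priya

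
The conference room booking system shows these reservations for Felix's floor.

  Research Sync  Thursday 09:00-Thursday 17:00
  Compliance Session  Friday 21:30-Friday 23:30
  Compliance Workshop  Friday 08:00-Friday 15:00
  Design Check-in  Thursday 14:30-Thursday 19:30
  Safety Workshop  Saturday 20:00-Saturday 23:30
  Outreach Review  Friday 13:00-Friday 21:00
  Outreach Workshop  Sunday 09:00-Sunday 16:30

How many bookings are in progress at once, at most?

2

Sort all start/end points and keep a running count:
Thursday 09:00 start Research Sync → 1
Thursday 14:30 start Design Check-in → 2
Thursday 17:00 end Research Sync → 1
Thursday 19:30 end Design Check-in → 0
Friday 08:00 start Compliance Workshop → 1
Friday 13:00 start Outreach Review → 2
Friday 15:00 end Compliance Workshop → 1
Friday 21:00 end Outreach Review → 0
Friday 21:30 start Compliance Session → 1
Friday 23:30 end Compliance Session → 0
Saturday 20:00 start Safety Workshop → 1
Saturday 23:30 end Safety Workshop → 0
Sunday 09:00 start Outreach Workshop → 1
Sunday 16:30 end Outreach Workshop → 0
Peak is 2, at Thursday 14:30 (Design Check-in, Research Sync).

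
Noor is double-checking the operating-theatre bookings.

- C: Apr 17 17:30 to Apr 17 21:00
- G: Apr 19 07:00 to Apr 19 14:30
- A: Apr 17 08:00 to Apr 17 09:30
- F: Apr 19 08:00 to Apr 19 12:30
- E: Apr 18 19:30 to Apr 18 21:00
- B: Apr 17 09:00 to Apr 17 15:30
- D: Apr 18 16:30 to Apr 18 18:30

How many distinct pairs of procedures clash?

2

Sorted by start: A, B, C, D, E, G, F.
B starts before A ends → A and B overlap.
C starts after A ends — done with A.
C starts after B ends — done with B.
D starts after C ends — done with C.
E starts after D ends — done with D.
G starts after E ends — done with E.
F starts before G ends → G and F overlap.
Overlapping pairs: A & B, F & G — 2 in total.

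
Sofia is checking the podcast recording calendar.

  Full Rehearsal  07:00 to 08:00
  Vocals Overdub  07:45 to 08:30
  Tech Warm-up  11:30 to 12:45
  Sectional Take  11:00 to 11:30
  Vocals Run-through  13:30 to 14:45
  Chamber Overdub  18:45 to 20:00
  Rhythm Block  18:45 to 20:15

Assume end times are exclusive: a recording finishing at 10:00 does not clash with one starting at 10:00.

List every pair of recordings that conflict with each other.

Two intervals overlap when each starts before the other ends.
Sorted by start: Full Rehearsal, Vocals Overdub, Sectional Take, Tech Warm-up, Vocals Run-through, Chamber Overdub, Rhythm Block.
Vocals Overdub starts before Full Rehearsal ends → Full Rehearsal and Vocals Overdub overlap.
Sectional Take starts after Full Rehearsal ends — done with Full Rehearsal.
Sectional Take starts after Vocals Overdub ends — done with Vocals Overdub.
Tech Warm-up starts exactly when Sectional Take ends (back-to-back, no overlap) — done with Sectional Take.
Vocals Run-through starts after Tech Warm-up ends — done with Tech Warm-up.
Chamber Overdub starts after Vocals Run-through ends — done with Vocals Run-through.
Rhythm Block starts before Chamber Overdub ends → Chamber Overdub and Rhythm Block overlap.

Chamber Overdub & Rhythm Block, Full Rehearsal & Vocals Overdub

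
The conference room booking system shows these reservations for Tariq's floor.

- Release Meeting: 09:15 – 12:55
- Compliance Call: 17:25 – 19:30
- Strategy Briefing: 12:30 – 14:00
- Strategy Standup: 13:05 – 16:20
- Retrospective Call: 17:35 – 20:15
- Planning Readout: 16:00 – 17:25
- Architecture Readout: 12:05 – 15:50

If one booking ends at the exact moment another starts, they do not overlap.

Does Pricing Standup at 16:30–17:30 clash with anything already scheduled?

Release Meeting: ends 12:55 at or before Pricing Standup starts 16:30 → clear.
Architecture Readout: ends 15:50 at or before Pricing Standup starts 16:30 → clear.
Strategy Briefing: ends 14:00 at or before Pricing Standup starts 16:30 → clear.
Strategy Standup: ends 16:20 at or before Pricing Standup starts 16:30 → clear.
Planning Readout: starts 16:00 before Pricing Standup ends 17:30, and ends 17:25 after Pricing Standup starts 16:30 → overlap.
Compliance Call: starts 17:25 before Pricing Standup ends 17:30, and ends 19:30 after Pricing Standup starts 16:30 → overlap.
Retrospective Call: starts 17:35 at or after Pricing Standup ends 17:30 → clear.
Pricing Standup overlaps Compliance Call, Planning Readout.

Yes — it overlaps Compliance Call, Planning Readout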